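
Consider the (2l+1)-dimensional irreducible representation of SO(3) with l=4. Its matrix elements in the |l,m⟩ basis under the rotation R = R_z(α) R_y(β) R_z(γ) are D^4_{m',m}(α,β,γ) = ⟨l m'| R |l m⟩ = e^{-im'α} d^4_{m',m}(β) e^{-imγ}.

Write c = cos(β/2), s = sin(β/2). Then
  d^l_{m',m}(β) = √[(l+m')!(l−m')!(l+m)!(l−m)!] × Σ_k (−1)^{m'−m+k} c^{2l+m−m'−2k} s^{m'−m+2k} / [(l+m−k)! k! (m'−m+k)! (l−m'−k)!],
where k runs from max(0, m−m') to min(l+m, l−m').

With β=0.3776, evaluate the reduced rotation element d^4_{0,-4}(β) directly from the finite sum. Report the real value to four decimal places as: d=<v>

d^4_{0,-4}(β=0.3776) via the finite sum:
Half-angle: c=0.982230, s=0.187680. N=√(24·24·1·40320)=4819.161753
Admissible k: 0..0 (factorial args all ≥0)
  k=0: (−1)^4·4819.1618/(576)·0.9822^4·0.1877^4 = +0.009662
d^4_{0,-4}(0.3776) = +0.009662

d=0.0097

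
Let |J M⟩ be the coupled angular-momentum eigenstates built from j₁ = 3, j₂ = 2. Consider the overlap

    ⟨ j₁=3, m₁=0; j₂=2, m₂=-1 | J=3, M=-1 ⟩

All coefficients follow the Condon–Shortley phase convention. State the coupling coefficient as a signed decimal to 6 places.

j₁+j₂−J=2  J+j₁−j₂=4  J−j₁+j₂=2  j₁+j₂+J+1=9
(j₁±m₁, j₂±m₂, J±M) = (3,3,1,3,2,4)
P² = 96/5
sum k=0..1:
  [0] +1/12 = 1/12
  [1] −1/8 = -1/8
S = -1/24
C² = P²·S² = 1/30 ; C = -0.182574

-0.182574  (= −√(1/30))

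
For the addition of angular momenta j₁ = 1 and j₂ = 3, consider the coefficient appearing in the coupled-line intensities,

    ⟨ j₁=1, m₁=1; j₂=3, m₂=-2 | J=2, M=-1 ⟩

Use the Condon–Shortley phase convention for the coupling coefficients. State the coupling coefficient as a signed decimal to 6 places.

triangle: 2!·0!·4!/7! = 48/5040
(j±m)!: 2!·0!·1!·5!·1!·3! = 1440
prefactor² = (2J+1)·Δ·N² = 480/7
  k=0: +1/(0!·2!·0!·1!·0!·3!) = 1/12
Σ = 1/12  ⇒  CG² = 480/7·(1/12)² = 10/21
CG = +√(10/21) = +0.690066

+√(10/21) ≈ +0.690066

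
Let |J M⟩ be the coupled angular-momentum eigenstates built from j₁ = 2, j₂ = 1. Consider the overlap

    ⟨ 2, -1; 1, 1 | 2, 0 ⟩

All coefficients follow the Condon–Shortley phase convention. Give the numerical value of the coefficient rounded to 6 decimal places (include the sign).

-0.707107  (= −√(1/2))

j₁+j₂−J=1  J+j₁−j₂=3  J−j₁+j₂=1  j₁+j₂+J+1=6
(j₁±m₁, j₂±m₂, J±M) = (1,3,2,0,2,2)
P² = 2
sum k=1..1:
  [1] −1/2 = -1/2
S = -1/2
C² = P²·S² = 1/2 ; C = -0.707107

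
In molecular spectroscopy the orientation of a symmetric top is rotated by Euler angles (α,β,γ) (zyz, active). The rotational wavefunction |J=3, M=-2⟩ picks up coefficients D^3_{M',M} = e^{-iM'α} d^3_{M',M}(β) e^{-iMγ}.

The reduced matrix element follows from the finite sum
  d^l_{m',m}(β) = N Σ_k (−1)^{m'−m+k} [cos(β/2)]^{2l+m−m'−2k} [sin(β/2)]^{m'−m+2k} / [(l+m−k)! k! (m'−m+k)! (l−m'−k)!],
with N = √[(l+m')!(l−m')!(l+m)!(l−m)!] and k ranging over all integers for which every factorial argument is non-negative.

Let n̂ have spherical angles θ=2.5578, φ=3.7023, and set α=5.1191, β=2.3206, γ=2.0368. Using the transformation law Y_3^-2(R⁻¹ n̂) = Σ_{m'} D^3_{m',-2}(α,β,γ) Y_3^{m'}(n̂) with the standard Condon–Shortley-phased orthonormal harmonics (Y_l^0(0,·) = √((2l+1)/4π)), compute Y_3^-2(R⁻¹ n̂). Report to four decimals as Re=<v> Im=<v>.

Re=0.3081 Im=-0.2362

Need the full column D^3_{m',-2} for m'=−3..3 at α=5.1191, β=2.3206, γ=2.0368.
cos(β/2)=0.399064, sin(β/2)=0.916923
d^3_{-3,-2}: single k=1 term ⇒ +0.022731;  D = +0.018997+0.012483i
d^3_{-2,-2}: k∈[0..1] ⇒ +0.004039 -0.106612 = -0.102574;  D = +0.017822-0.101013i
d^3_{-1,-2}: k∈[0..1] ⇒ -0.029346 +0.309854 = +0.280508;  D = -0.272988+0.064517i
d^3_{0,-2}: k∈[0..1] ⇒ +0.116788 -0.616564 = -0.499776;  D = +0.297978+0.401229i
d^3_{1,-2}: k∈[0..1] ⇒ -0.309854 +0.817913 = +0.508059;  D = +0.254776-0.439560i
d^3_{2,-2}: k∈[0..1] ⇒ +0.562843 -0.594288 = -0.031445;  D = -0.031224-0.003720i
d^3_{3,-2}: single k=0 term ⇒ -0.633553;  D = -0.180028-0.607436i
Y_3^{m'}(θ=2.5578,φ=3.7023) and Σ D·Y over m':
  (+0.0190+0.0125i)·(+0.0078+0.0694i)  (+0.0178-0.1010i)·(-0.1125+0.2333i)  (-0.2730+0.0645i)·(-0.3743+0.2350i)  (+0.2980+0.4012i)·(-0.1497+0.0000i)  (+0.2548-0.4396i)·(+0.3743+0.2350i)  (-0.0312-0.0037i)·(-0.1125-0.2333i)  (-0.1800-0.6074i)·(-0.0078+0.0694i)
Y_3^-2(R⁻¹ n̂) = +0.308113-0.236162i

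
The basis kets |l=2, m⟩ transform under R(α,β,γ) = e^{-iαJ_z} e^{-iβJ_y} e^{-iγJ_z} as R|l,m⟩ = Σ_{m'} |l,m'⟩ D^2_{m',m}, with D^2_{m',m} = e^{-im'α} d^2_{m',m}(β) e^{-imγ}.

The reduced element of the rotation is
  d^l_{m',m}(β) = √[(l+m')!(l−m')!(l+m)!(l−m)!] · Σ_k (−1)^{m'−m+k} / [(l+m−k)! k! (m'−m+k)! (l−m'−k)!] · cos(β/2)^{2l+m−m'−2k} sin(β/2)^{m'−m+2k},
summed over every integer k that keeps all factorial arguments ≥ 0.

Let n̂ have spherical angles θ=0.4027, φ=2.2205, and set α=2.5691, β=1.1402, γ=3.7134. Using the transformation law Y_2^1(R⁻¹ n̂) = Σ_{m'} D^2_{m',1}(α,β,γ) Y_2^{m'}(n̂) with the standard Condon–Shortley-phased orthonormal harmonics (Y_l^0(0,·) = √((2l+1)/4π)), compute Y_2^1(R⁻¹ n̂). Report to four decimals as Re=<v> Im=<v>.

Re=-0.3588 Im=0.1425

Need the full column D^2_{m',1} for m'=−2..2 at α=2.5691, β=1.1402, γ=3.7134.
cos(β/2)=0.841847, sin(β/2)=0.539716
d^2_{-2,1}: single k=3 term ⇒ +0.264703;  D = +0.038509+0.261887i
d^2_{-1,1}: k∈[2..3] ⇒ +0.619325 -0.084852 = +0.534473;  D = +0.221103-0.486595i
d^2_{0,1}: k∈[1..2] ⇒ +0.788752 -0.324194 = +0.464558;  D = -0.390658+0.251397i
d^2_{1,1}: k∈[0..1] ⇒ +0.502265 -0.619325 = -0.117060;  D = -0.117060-0.000080i
d^2_{2,1}: single k=0 term ⇒ -0.644014;  D = +0.541088+0.349252i
Y_2^{m'}(θ=0.4027,φ=2.2205) and Σ D·Y over m':
  (+0.0385+0.2619i)·(-0.0159+0.0572i)  (+0.2211-0.4866i)·(-0.1685-0.2218i)  (-0.3907+0.2514i)·(+0.4855+0.0000i)  (-0.1171-0.0001i)·(+0.1685-0.2218i)  (+0.5411+0.3493i)·(-0.0159-0.0572i)
Y_2^1(R⁻¹ n̂) = -0.358799+0.142503i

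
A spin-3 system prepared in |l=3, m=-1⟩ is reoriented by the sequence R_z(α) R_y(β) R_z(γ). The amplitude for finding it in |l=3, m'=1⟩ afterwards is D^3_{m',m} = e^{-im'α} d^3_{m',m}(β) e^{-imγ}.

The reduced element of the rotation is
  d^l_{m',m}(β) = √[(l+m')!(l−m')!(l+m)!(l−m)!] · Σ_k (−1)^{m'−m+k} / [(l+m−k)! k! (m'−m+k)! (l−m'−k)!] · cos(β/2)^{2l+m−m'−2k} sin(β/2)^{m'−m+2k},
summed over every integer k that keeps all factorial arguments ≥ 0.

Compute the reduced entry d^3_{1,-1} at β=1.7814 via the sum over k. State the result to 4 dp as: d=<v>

d=-0.3680

d^3_{1,-1}(β=1.7814) via the finite sum:
c=cos(1.781400/2)=0.628868, s=sin(1.781400/2)=0.777512; N=√[24·2·2·24]=48.000000
The bounds max(0,m−m')=0 and min(l+m,l−m')=2 give 3 terms
  k=0: (−1)^2·48.0000/(8)·0.6289^4·0.7775^2 = +0.567288
  k=1: (−1)^3·48.0000/(6)·0.6289^2·0.7775^4 = -1.156212
  k=2: (−1)^4·48.0000/(48)·0.6289^0·0.7775^6 = +0.220924
d^3_{1,-1}(1.7814) = +0.567288 -1.156212 +0.220924 = -0.368001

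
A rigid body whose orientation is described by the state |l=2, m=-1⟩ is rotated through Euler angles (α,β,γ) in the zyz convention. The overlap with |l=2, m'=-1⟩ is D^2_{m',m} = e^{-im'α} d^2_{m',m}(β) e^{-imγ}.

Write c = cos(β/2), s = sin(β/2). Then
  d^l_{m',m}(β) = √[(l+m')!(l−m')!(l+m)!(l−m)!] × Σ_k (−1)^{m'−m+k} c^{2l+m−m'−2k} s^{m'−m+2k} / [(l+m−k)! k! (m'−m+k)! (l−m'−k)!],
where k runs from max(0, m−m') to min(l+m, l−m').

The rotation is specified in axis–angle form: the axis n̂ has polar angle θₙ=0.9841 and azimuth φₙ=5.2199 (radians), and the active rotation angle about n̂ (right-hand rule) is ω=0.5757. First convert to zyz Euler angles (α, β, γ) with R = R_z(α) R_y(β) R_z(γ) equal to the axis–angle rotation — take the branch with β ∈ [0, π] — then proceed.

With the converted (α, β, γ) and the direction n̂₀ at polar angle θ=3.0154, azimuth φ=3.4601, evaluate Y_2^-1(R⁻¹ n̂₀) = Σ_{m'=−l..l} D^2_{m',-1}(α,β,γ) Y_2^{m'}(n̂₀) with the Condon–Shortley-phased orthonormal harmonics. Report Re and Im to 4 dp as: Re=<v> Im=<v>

Axis–angle → zyz. n̂ = (sinθₙcosφₙ, sinθₙsinφₙ, cosθₙ) = (+0.404731, -0.727809, +0.553613), ω = 0.5757.
R = I cosω + sinω [n̂]ₓ + (1−cosω) n̂n̂ᵀ gives
  R = [+0.865215, -0.348880, -0.360119; +0.253918, +0.924194, -0.285291; +0.432352, +0.155398, +0.888214]
β = atan2(√(R₁₃²+R₂₃²), R₃₃) = 0.477354; α = atan2(R₂₃, R₁₃) mod 2π = 3.811569; γ = atan2(R₃₂, −R₃₁) mod 2π = 2.796547
Need the full column D^2_{m',-1} for m'=−2..2 at α=3.8116, β=0.4774, γ=2.7965.
cos(β/2)=0.971652, sin(β/2)=0.236417
d^2_{-2,-1}: single k=1 term ⇒ +0.433752;  D = -0.236213-0.363791i
d^2_{-1,-1}: k∈[0..1] ⇒ +0.891338 -0.158307 = +0.733030;  D = +0.694673+0.234014i
d^2_{0,-1}: k∈[0..1] ⇒ -0.531235 +0.031450 = -0.499785;  D = +0.470327-0.169047i
d^2_{1,-1}: k∈[0..1] ⇒ +0.158307 -0.003124 = +0.155183;  D = +0.081875-0.131827i
d^2_{2,-1}: single k=0 term ⇒ -0.025679;  D = -0.002926-0.025512i
Y_2^{m'}(θ=3.0154,φ=3.4601) and Σ D·Y over m':
  (-0.2362-0.3638i)·(+0.0049-0.0036i)  (+0.6947+0.2340i)·(+0.0916-0.0302i)  (+0.4703-0.1690i)·(+0.6158+0.0000i)  (+0.0819-0.1318i)·(-0.0916-0.0302i)  (-0.0029-0.0255i)·(+0.0049+0.0036i)
Y_2^-1(R⁻¹ n̂) = +0.346441-0.095107i

Re=0.3464 Im=-0.0951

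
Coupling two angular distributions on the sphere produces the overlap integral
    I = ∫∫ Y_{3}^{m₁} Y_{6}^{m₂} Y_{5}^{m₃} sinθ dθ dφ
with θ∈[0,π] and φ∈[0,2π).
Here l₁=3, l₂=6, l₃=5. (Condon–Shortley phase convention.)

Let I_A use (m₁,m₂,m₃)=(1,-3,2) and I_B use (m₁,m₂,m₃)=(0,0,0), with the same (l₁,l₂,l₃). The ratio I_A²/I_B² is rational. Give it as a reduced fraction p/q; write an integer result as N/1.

54/49

Shared (l₁,l₂,l₃)=(3,6,5): N and (l;000)² cancel in I_A²/I_B².
A: Δ = 4!·2!·8!/15! = 1/675675; Racah Σ t=0..2: t=0:+1/34560 t=1:−1/8640 t=2:+1/40320 = -1/16128; ⇒ 3j(3 6 5; 1 -3 2)² = 18/1001, sgn +1
B: Δ = 4!·2!·8!/15! = 1/675675; Racah Σ t=1..3: t=1:−1/8640 t=2:+1/2304 t=3:−1/8640 = 7/34560; ⇒ 3j(3 6 5; 0 0 0)² = 7/429, sgn -1
I_A²/I_B² = (18/1001)/(7/429) = 54/49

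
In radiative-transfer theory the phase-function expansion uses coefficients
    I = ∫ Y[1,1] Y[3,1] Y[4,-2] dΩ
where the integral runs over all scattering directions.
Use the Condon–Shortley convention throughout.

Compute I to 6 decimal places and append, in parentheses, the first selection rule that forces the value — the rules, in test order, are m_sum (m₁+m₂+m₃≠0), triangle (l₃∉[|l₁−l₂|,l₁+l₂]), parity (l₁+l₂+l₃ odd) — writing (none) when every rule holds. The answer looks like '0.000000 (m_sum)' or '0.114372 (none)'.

Rules hold: Σm=0, L=8 even, 2≤4≤4.
N = 3·7·9 = 189
Δ = 0!·2!·6!/9! = 1/252
Racah Σ t=0..0: t=0:+1/36 = 1/36
⇒ 3j(1 3 4; 0 0 0)² = 4/63, sgn +1
Racah Σ t=0..0: t=0:+1/96 = 1/96
⇒ 3j(1 3 4; 1 1 -2)² = 5/84, sgn +1
4πI² = N·(3j₀)²·(3jₘ)² = 5/7
I = +1·√(0.714286/4π) = 0.23841361
No selection rule forces the value: the integral is nonzero (none).

0.238414 (none)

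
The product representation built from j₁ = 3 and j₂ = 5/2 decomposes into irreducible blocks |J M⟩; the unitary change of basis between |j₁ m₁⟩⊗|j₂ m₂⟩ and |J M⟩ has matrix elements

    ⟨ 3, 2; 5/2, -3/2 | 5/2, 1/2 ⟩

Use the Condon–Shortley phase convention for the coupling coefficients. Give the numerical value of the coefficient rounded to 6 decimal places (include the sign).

√[6·3!3!2!/9! · 5!1!1!4!3!2!] = √(288/7)
  +(−1)^0/∏(0,3,1,1,2,1)! = 1/12  (running 1/12)
  +(−1)^1/∏(1,2,0,0,3,2)! = -1/24  (running 1/24)
⟨..|..⟩ = √(288/7)·(1/24) = +0.267261

+0.267261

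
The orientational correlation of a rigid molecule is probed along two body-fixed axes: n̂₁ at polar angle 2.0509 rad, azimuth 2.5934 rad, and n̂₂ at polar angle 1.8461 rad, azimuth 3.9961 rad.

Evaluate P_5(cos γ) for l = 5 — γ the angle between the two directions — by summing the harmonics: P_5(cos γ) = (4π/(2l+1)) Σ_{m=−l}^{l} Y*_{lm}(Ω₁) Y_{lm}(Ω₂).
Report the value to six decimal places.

0.345028

Summing Y*_{l m}(θ₁,φ₁)·Y_{l m}(θ₂,φ₂) over m ∈ [−5, 5]; prefactor 4π/(2·5+1) = 1.142397:
  term(m=-5) = 0.07270 - 0.06510j   from Y*(Ω₁)=0.23459 + 0.09936j, Y(Ω₂)=0.16312 - 0.34662j
  term(m=-4) = 0.11231 + 0.08942j   from Y*(Ω₁)=0.24443 + 0.34096j, Y(Ω₂)=0.32920 - 0.09339j
  term(m=-3) = 0.01108 - 0.02008j   from Y*(Ω₁)=0.01637 + 0.22145j, Y(Ω₂)=-0.08649 - 0.05642j
  term(m=-2) = -0.06950 - 0.02429j   from Y*(Ω₁)=0.10127 - 0.19721j, Y(Ω₂)=-0.04575 - 0.32891j
  term(m=-1) = -0.00121 + 0.00713j   from Y*(Ω₁)=0.24994 - 0.15262j, Y(Ω₂)=-0.01621 + 0.01863j
  term(m=+0) = 0.05125 + 0.00000j   from Y*(Ω₁)=-0.15850 + 0.00000j, Y(Ω₂)=-0.32336 + 0.00000j
  term(m=+1) = -0.00121 - 0.00713j   from Y*(Ω₁)=-0.24994 - 0.15262j, Y(Ω₂)=0.01621 + 0.01863j
  term(m=+2) = -0.06950 + 0.02429j   from Y*(Ω₁)=0.10127 + 0.19721j, Y(Ω₂)=-0.04575 + 0.32891j
  term(m=+3) = 0.01108 + 0.02008j   from Y*(Ω₁)=-0.01637 + 0.22145j, Y(Ω₂)=0.08649 - 0.05642j
  term(m=+4) = 0.11231 - 0.08942j   from Y*(Ω₁)=0.24443 - 0.34096j, Y(Ω₂)=0.32920 + 0.09339j
  term(m=+5) = 0.07270 + 0.06510j   from Y*(Ω₁)=-0.23459 + 0.09936j, Y(Ω₂)=-0.16312 - 0.34662j
Σ over m = 0.30202 + 0.00000j; ×(4π/11) → 0.34503 + 0.00000j. Real part: 0.345028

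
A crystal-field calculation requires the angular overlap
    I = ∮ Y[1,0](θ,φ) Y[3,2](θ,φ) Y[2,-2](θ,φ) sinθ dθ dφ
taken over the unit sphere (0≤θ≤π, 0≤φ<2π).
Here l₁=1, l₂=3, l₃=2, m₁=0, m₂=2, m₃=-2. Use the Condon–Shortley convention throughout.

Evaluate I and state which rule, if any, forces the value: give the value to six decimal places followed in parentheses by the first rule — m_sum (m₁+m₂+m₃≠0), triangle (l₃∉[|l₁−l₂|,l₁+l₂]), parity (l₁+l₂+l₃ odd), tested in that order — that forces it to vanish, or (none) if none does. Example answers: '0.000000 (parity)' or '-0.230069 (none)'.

Checks pass: Σm=0; 6 even; l₃=2∈[2,4].
(2·1+1)(2·3+1)(2·2+1) = 105
Δ: 2! 0! 4! / 7! → 1/105
sum: t=1:−1/4 = -1/4
3j²(1 3 2; 0 0 0) = Δ·Π!·Σ² = 3/35  (sign -1)
sum: t=1:−1/24 = -1/24
3j²(1 3 2; 0 2 -2) = Δ·Π!·Σ² = 1/21  (sign -1)
combine: 4πI² = 105·3/35·1/21 = 3/7
take √, sign +1: I = 0.18467439
No selection rule forces the value: the integral is nonzero (none).

0.184674 (none)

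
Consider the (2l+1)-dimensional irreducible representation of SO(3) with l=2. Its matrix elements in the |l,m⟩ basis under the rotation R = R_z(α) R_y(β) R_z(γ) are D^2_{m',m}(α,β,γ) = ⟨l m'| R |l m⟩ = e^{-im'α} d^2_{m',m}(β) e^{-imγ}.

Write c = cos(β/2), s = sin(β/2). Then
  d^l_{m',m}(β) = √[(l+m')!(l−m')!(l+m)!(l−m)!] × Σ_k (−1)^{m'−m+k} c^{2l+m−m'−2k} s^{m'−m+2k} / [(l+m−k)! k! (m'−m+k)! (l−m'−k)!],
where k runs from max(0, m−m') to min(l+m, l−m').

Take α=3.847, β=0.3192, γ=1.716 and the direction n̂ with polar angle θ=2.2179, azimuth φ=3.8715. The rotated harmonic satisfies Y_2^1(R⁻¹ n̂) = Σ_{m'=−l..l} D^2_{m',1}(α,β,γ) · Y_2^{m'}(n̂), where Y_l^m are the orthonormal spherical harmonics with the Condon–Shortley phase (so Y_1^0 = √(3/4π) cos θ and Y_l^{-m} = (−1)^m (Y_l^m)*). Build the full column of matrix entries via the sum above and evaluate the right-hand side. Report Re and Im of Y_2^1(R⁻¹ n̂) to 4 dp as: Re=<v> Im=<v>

Need the full column D^2_{m',1} for m'=−2..2 at α=3.8470, β=0.3192, γ=1.7160.
cos(β/2)=0.987291, sin(β/2)=0.158923
d^2_{-2,1}: single k=3 term ⇒ +0.007926;  D = +0.007559-0.002381i
d^2_{-1,1}: k∈[2..3] ⇒ +0.073856 -0.000638 = +0.073218;  D = -0.038905+0.062027i
d^2_{0,1}: k∈[1..2] ⇒ +0.374627 -0.009707 = +0.364920;  D = -0.052802-0.361079i
d^2_{1,1}: k∈[0..1] ⇒ +0.950125 -0.073856 = +0.876269;  D = +0.658677+0.577920i
d^2_{2,1}: single k=0 term ⇒ -0.305881;  D = +0.305848+0.004520i
Y_2^{m'}(θ=2.2179,φ=3.8715) and Σ D·Y over m':
  (+0.0076-0.0024i)·(+0.0272-0.2444i)  (-0.0389+0.0620i)·(+0.2769-0.2478i)  (-0.0528-0.3611i)·(+0.0285+0.0000i)  (+0.6587+0.5779i)·(-0.2769-0.2478i)  (+0.3058+0.0045i)·(+0.0272+0.2444i)
Y_2^1(R⁻¹ n̂) = -0.029270-0.233773i

Re=-0.0293 Im=-0.2338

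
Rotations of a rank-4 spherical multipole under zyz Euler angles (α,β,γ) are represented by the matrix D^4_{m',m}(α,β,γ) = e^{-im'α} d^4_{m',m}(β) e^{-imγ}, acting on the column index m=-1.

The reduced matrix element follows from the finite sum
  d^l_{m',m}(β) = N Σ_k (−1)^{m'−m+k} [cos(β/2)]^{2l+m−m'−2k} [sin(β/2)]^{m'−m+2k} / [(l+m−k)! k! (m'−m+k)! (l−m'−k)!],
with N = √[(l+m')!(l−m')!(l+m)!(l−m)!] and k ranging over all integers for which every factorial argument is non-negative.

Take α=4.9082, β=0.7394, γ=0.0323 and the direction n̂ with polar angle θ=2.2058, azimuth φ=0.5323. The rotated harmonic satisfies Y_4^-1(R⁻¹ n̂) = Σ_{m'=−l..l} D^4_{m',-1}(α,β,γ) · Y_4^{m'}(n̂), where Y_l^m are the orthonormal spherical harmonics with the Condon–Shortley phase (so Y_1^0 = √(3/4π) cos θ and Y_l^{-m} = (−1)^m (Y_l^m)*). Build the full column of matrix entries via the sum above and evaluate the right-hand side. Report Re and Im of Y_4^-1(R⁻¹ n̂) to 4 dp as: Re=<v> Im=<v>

Re=0.0221 Im=-0.0730

Need the full column D^4_{m',-1} for m'=−4..4 at α=4.9082, β=0.7394, γ=0.0323.
cos(β/2)=0.932436, sin(β/2)=0.361336
d^4_{-4,-1}: single k=3 term ⇒ +0.248841;  D = +0.170573+0.181181i
d^4_{-3,-1}: k∈[2..3] ⇒ +0.681092 -0.170466 = +0.510626;  D = -0.296580+0.415666i
d^4_{-2,-1}: k∈[1..3] ⇒ +0.939463 -0.705397 +0.070620 = +0.304686;  D = -0.277716-0.125329i
d^4_{-1,-1}: k∈[0..3] ⇒ +0.571415 -1.287143 +0.386581 -0.019351 = -0.348498;  D = -0.078809+0.339470i
d^4_{0,-1}: k∈[0..3] ⇒ -0.990281 +0.892264 -0.133992 +0.003354 = -0.228654;  D = -0.228535-0.007384i
d^4_{1,-1}: k∈[0..3] ⇒ +0.858095 -0.386581 +0.029026 -0.000291 = +0.500250;  D = +0.081432+0.493577i
d^4_{2,-1}: k∈[0..2] ⇒ -0.470265 +0.105930 -0.003181 = -0.367517;  D = +0.344045-0.129233i
d^4_{3,-1}: k∈[0..1] ⇒ +0.170466 -0.015359 = +0.155107;  D = -0.081750-0.131815i
d^4_{4,-1}: single k=0 term ⇒ -0.037368;  D = -0.027318+0.025498i
Y_4^{m'}(θ=2.2058,φ=0.5323) and Σ D·Y over m':
  (+0.1706+0.1812i)·(-0.0985-0.1577i)  (-0.2966+0.4157i)·(+0.0101+0.3873i)  (-0.2777-0.1253i)·(+0.1538-0.2774i)  (-0.0788+0.3395i)·(+0.1045-0.0616i)  (-0.2285-0.0074i)·(-0.3409+0.0000i)  (+0.0814+0.4936i)·(-0.1045-0.0616i)  (+0.3440-0.1292i)·(+0.1538+0.2774i)  (-0.0818-0.1318i)·(-0.0101+0.3873i)  (-0.0273+0.0255i)·(-0.0985+0.1577i)
Y_4^-1(R⁻¹ n̂) = +0.022065-0.072950i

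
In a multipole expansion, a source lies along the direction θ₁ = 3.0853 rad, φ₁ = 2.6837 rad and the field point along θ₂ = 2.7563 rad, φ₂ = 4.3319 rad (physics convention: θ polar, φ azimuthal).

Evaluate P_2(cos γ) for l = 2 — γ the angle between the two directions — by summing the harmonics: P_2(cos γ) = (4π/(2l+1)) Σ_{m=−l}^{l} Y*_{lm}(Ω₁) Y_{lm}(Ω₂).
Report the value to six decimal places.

0.779515

Expand P_2 via completeness: Σ_{m} conj(Y_{2,m}) at Ω₁ times Y_{2,m} at Ω₂ —
  [-2]  conj(Y_{2,-2})(Ω₁) = +0.000745-0.000970i ; Y_{2,-2}(Ω₂) = -0.039511-0.037627i ; Δ = -0.000066+0.000010i
  [-1]  conj(Y_{2,-1})(Ω₁) = +0.038926-0.019184i ; Y_{2,-1}(Ω₂) = +0.099923-0.249819i ; Δ = -0.000903-0.011641i
  [+0]  conj(Y_{2,0})(Ω₁) = +0.627788-0.000000i ; Y_{2,0}(Ω₂) = +0.497137+0.000000i ; Δ = +0.312097+0.000000i
  [+1]  conj(Y_{2,1})(Ω₁) = -0.038926-0.019184i ; Y_{2,1}(Ω₂) = -0.099923-0.249819i ; Δ = -0.000903+0.011641i
  [+2]  conj(Y_{2,2})(Ω₁) = +0.000745+0.000970i ; Y_{2,2}(Ω₂) = -0.039511+0.037627i ; Δ = -0.000066-0.000010i
Accumulated sum +0.310159-0.000000i; after 4π/(2l+1) scaling, +0.779515-0.000000i ⇒ P_2 = 0.779515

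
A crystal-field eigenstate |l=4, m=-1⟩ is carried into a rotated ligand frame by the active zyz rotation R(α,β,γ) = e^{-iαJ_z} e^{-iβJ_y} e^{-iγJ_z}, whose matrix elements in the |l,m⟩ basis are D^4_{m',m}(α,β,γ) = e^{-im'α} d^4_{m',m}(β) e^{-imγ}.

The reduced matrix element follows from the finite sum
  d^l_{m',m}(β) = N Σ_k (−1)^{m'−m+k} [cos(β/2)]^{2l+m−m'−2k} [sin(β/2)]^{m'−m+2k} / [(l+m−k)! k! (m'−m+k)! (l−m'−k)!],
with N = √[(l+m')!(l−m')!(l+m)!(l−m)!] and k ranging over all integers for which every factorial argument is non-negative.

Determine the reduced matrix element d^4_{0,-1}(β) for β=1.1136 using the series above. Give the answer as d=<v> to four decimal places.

d^4_{0,-1}(β=1.1136) via the finite sum:
Half-angle: c=0.848951, s=0.528472. N=√(24·24·6·120)=643.987578
k∈{0,1,2,3} keeps every argument non-negative
  k=0: (−1)^1·643.9876/(144)·0.8490^7·0.5285^1 = -0.751128
  k=1: (−1)^2·643.9876/(24)·0.8490^5·0.5285^3 = +1.746405
  k=2: (−1)^3·643.9876/(24)·0.8490^3·0.5285^5 = -0.676744
  k=3: (−1)^4·643.9876/(144)·0.8490^1·0.5285^7 = +0.043707
d^4_{0,-1}(1.1136) = -0.751128 +1.746405 -0.676744 +0.043707 = +0.362240

d=0.3622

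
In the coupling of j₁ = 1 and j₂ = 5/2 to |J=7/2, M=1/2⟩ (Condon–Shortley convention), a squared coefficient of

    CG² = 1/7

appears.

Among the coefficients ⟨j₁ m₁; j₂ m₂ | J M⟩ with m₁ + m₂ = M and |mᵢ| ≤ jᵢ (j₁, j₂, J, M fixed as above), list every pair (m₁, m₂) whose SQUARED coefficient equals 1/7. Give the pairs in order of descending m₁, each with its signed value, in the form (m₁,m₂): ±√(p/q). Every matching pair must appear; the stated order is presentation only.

Admissible pairs with m₁+m₂ = M = 1/2: (-1,3/2), (0,1/2), (1,-1/2)
  (m₁,m₂)=(1,-1/2): CG² = 2/7, CG = +√(2/7)
  (m₁,m₂)=(0,1/2): CG² = 4/7, CG = +√(4/7)
  (m₁,m₂)=(-1,3/2): CG² = 1/7, CG = +√(1/7)   ← matches the target
Pairs with CG² = 1/7: (-1,3/2): +√(1/7)

(-1,3/2): +√(1/7)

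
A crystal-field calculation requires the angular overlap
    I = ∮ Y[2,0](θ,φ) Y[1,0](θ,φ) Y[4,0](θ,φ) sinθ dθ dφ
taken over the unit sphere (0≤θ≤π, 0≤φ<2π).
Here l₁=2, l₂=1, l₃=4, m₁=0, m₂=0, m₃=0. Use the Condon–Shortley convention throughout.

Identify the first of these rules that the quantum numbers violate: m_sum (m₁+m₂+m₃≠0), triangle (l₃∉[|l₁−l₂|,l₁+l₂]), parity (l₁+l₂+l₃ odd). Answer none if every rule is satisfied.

m₁+m₂+m₃ = 0 + 0 + 0 = 0  ✓
triangle: need |l₁−l₂| ≤ l₃ ≤ l₁+l₂ = [1,3]; l₃=4 is outside  ✗
parity: l₁+l₂+l₃ = 7 is odd

triangle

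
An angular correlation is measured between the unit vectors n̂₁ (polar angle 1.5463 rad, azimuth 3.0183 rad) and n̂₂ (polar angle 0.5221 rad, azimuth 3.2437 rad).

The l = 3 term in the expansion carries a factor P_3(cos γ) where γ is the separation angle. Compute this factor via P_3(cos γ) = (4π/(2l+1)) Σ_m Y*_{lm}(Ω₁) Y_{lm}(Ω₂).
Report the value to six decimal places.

-0.434617

Summing Y*_{l m}(θ₁,φ₁)·Y_{l m}(θ₂,φ₂) over m ∈ [−3, 3]; prefactor 4π/(2·3+1) = 1.795196:
  term(m=-3) = 0.01682 - 0.01350j   from Y*(Ω₁)=-0.38866 + 0.15069j, Y(Ω₂)=-0.04934 + 0.01560j
  term(m=-2) = 0.00496 - 0.00240j   from Y*(Ω₁)=0.02426 - 0.00611j, Y(Ω₂)=0.21573 - 0.04468j
  term(m=-1) = -0.13948 + 0.03198j   from Y*(Ω₁)=0.31967 - 0.03961j, Y(Ω₂)=-0.44195 + 0.04528j
  term(m=+0) = -0.00670 + 0.00000j   from Y*(Ω₁)=-0.02739 + 0.00000j, Y(Ω₂)=0.24469 + 0.00000j
  term(m=+1) = -0.13948 - 0.03198j   from Y*(Ω₁)=-0.31967 - 0.03961j, Y(Ω₂)=0.44195 + 0.04528j
  term(m=+2) = 0.00496 + 0.00240j   from Y*(Ω₁)=0.02426 + 0.00611j, Y(Ω₂)=0.21573 + 0.04468j
  term(m=+3) = 0.01682 + 0.01350j   from Y*(Ω₁)=0.38866 + 0.15069j, Y(Ω₂)=0.04934 + 0.01560j
Σ over m = -0.24210 + 0.00000j; ×(4π/7) → -0.43462 + 0.00000j. Real part: -0.434617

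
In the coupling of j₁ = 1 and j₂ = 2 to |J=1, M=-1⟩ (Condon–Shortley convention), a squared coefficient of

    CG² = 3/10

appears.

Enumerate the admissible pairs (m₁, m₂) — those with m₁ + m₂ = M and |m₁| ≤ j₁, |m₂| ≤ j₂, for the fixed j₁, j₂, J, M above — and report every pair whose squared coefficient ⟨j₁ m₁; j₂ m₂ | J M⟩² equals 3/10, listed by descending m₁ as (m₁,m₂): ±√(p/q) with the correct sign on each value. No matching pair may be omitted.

(0,-1): −√(3/10)

Admissible pairs with m₁+m₂ = M = -1: (-1,0), (0,-1), (1,-2)
  (m₁,m₂)=(1,-2): CG² = 3/5, CG = +√(3/5)
  (m₁,m₂)=(0,-1): CG² = 3/10, CG = −√(3/10)   ← matches the target
  (m₁,m₂)=(-1,0): CG² = 1/10, CG = +√(1/10)
Pairs with CG² = 3/10: (0,-1): −√(3/10)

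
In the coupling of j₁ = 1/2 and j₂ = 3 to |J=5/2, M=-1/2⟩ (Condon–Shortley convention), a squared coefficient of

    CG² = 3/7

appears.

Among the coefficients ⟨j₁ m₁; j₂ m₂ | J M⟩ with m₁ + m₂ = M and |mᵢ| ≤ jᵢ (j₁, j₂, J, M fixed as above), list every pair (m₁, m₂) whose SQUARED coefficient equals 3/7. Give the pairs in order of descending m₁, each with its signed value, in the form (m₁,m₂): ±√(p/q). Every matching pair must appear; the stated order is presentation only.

(-1/2,0): −√(3/7)

Admissible pairs with m₁+m₂ = M = -1/2: (-1/2,0), (1/2,-1)
  (m₁,m₂)=(1/2,-1): CG² = 4/7, CG = +√(4/7)
  (m₁,m₂)=(-1/2,0): CG² = 3/7, CG = −√(3/7)   ← matches the target
Pairs with CG² = 3/7: (-1/2,0): −√(3/7)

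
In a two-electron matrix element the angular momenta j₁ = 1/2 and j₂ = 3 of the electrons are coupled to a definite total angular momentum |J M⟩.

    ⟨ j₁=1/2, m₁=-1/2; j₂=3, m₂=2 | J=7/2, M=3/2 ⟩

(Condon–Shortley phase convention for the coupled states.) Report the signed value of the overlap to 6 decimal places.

+0.534522  (= +√(2/7))

√[8·0!1!6!/8! · 0!1!5!1!5!2!] = √(28800/7)
  +(−1)^0/∏(0,0,1,5,0,1)! = 1/120  (running 1/120)
⟨..|..⟩ = √(28800/7)·(1/120) = +0.534522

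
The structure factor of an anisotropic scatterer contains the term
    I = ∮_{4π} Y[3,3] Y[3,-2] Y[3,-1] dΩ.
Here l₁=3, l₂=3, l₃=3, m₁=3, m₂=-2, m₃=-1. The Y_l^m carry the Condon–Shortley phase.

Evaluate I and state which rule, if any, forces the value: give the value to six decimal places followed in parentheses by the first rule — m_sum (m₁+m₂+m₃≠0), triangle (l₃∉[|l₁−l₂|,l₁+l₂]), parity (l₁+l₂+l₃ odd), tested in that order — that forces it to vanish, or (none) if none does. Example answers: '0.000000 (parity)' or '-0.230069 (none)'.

0.000000 (parity)

l₁+l₂+l₃=9 is odd: 3j(l;000)=0 ⇒ I=0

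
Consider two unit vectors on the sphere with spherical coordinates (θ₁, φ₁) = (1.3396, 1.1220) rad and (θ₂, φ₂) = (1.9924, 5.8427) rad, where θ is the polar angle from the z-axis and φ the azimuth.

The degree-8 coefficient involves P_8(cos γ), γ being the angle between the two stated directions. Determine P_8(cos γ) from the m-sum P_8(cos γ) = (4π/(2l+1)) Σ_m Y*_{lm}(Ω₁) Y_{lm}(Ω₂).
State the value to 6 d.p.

Summing Y*_{l m}(θ₁,φ₁)·Y_{l m}(θ₂,φ₂) over m ∈ [−8, 8]; prefactor 4π/(2·8+1) = 0.739198:
  m=-8: (-0.374273, 0.180231) × (-0.229742, -0.092372) = (0.102635, -0.006834)  (running Σ = (0.102635, -0.006834))
  m=-7: (-0.000007, 0.391157) × (0.443470, -0.025837) = (0.010103, 0.173467)  (running Σ = (0.112738, 0.166633))
  m=-6: (-0.061274, -0.029509) × (-0.288416, 0.157069) = (0.022307, -0.001113)  (running Σ = (0.135045, 0.165519))
  m=-5: (-0.281644, 0.224598) × (-0.060643, 0.082889) = (-0.001537, -0.036966)  (running Σ = (0.133508, 0.128554))
  m=-4: (0.012567, 0.055061) × (0.068209, -0.352488) = (0.020265, -0.000674)  (running Σ = (0.153773, 0.127880))
  m=-3: (-0.313563, -0.071571) × (0.017444, 0.068505) = (-0.000567, -0.022729)  (running Σ = (0.153207, 0.105151))
  m=-2: (-0.068438, 0.085818) × (0.202951, 0.245988) = (-0.035000, 0.000582)  (running Σ = (0.118207, 0.105733))
  m=-1: (-0.130142, -0.270245) × (-0.123942, -0.058423) = (0.000342, 0.041098)  (running Σ = (0.118548, 0.146831))
  m=0: (-0.124873, -0.000000) × (-0.299958, 0.000000) = (0.037457, 0.000000)  (running Σ = (0.156005, 0.146831))
  m=1: (0.130142, -0.270245) × (0.123942, -0.058423) = (0.000342, -0.041098)  (running Σ = (0.156347, 0.105733))
  m=2: (-0.068438, -0.085818) × (0.202951, -0.245988) = (-0.035000, -0.000582)  (running Σ = (0.121347, 0.105151))
  m=3: (0.313563, -0.071571) × (-0.017444, 0.068505) = (-0.000567, 0.022729)  (running Σ = (0.120780, 0.127880))
  m=4: (0.012567, -0.055061) × (0.068209, 0.352488) = (0.020265, 0.000674)  (running Σ = (0.141045, 0.128554))
  m=5: (0.281644, 0.224598) × (0.060643, 0.082889) = (-0.001537, 0.036966)  (running Σ = (0.139508, 0.165519))
  m=6: (-0.061274, 0.029509) × (-0.288416, -0.157069) = (0.022307, 0.001113)  (running Σ = (0.161816, 0.166633))
  m=7: (0.000007, 0.391157) × (-0.443470, -0.025837) = (0.010103, -0.173467)  (running Σ = (0.171919, -0.006834))
  m=8: (-0.374273, -0.180231) × (-0.229742, 0.092372) = (0.102635, 0.006834)  (running Σ = (0.274553, 0.000000))
Total Σ_m = (0.274553, 0.000000). Multiply by 0.739198: (0.202949, 0.000000). P_8(cos γ) = 0.202949

0.202949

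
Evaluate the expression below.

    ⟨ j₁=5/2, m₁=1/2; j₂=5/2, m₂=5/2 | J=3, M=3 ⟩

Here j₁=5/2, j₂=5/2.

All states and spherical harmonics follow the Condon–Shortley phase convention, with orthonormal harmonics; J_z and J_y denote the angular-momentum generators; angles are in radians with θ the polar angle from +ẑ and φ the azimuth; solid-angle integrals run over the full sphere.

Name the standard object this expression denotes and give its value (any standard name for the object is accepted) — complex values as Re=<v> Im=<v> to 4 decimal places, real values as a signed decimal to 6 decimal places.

Clebsch–Gordan coefficient, +√(5/18) ≈ +0.527046

This is a Clebsch–Gordan (vector-coupling) coefficient.
j₁+j₂−J=2  J+j₁−j₂=3  J−j₁+j₂=3  j₁+j₂+J+1=9
(j₁±m₁, j₂±m₂, J±M) = (3,2,5,0,6,0)
P² = 1440
sum k=2..2:
  [2] +1/72 = 1/72
S = 1/72
C² = P²·S² = 5/18 ; C = +0.527046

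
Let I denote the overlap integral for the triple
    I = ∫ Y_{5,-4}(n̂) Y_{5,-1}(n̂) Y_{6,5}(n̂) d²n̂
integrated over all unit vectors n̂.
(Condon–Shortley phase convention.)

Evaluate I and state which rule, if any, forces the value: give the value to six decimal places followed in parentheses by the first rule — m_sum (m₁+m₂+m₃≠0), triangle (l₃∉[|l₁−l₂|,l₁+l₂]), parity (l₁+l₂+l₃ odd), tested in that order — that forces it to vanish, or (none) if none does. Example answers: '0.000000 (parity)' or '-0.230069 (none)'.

Checks pass: Σm=0; 16 even; l₃=6∈[0,10].
(2·5+1)(2·5+1)(2·6+1) = 1573
Δ: 4! 6! 6! / 17! → 1/28588560
sum: t=0:+1/345600 t=1:−1/13824 t=2:+1/5184 t=3:−1/13824 t=4:+1/345600 = 7/129600
3j²(5 5 6; 0 0 0) = Δ·Π!·Σ² = 80/7293  (sign +1)
sum: t=3:−1/518400 t=4:+1/2073600 = -1/691200
3j²(5 5 6; -4 -1 5) = Δ·Π!·Σ² = 81/4420  (sign +1)
combine: 4πI² = 1573·80/7293·81/4420 = 1188/3757
take √, sign +1: I = 0.15862904
No selection rule forces the value: the integral is nonzero (none).

0.158629 (none)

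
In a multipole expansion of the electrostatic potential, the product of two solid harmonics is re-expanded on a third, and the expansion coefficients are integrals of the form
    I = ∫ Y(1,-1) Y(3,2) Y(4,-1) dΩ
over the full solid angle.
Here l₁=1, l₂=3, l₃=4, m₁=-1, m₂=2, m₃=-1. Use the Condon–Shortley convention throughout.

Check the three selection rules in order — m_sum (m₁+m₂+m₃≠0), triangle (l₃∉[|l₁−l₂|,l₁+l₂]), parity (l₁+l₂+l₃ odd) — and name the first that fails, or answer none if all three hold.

m₁+m₂+m₃ = -1 + 2 − 1 = 0  ✓
triangle: |1−3|=2 ≤ l₃=4 ≤ 1+3=4  ✓
parity: l₁+l₂+l₃ = 8 is even  ✓

none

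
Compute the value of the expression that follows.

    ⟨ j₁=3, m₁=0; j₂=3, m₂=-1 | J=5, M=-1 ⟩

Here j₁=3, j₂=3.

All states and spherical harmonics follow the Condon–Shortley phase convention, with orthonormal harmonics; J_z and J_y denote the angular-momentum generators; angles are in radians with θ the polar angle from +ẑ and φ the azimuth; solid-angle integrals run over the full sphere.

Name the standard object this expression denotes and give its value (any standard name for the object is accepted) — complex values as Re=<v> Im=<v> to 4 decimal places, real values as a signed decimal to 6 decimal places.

Clebsch–Gordan coefficient, +√(5/42) ≈ +0.345033

This is a Clebsch–Gordan (vector-coupling) coefficient.
triangle: 1!·5!·5!/12! = 14400/479001600
(j±m)!: 3!·3!·2!·4!·4!·6! = 29859840
prefactor² = (2J+1)·Δ·N² = 69120/7
  k=0: +1/(0!·1!·3!·2!·2!·3!) = 1/144
  k=1: −1/(1!·0!·2!·1!·3!·4!) = -1/288
Σ = 1/288  ⇒  CG² = 69120/7·(1/288)² = 5/42
CG = +√(5/42) = +0.345033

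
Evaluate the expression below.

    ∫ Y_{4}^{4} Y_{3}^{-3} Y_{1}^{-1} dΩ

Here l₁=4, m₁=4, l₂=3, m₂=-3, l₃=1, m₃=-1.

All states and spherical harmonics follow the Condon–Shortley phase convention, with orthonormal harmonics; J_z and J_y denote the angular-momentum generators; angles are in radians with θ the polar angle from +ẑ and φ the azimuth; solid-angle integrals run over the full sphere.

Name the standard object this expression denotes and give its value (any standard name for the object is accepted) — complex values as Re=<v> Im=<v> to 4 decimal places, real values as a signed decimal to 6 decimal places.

This is a Gaunt coefficient — the integral of a triple product of spherical harmonics over the sphere.
Rules hold: Σm=0, L=8 even, 1≤1≤7.
N = 9·7·3 = 189
Δ = 6!·2!·0!/9! = 1/252
Racah Σ t=3..3: t=3:−1/36 = -1/36
⇒ 3j(4 3 1; 0 0 0)² = 4/63, sgn +1
Racah Σ t=0..0: t=0:+1/1440 = 1/1440
⇒ 3j(4 3 1; 4 -3 -1)² = 1/9, sgn +1
4πI² = N·(3j₀)²·(3jₘ)² = 4/3
I = +1·√(1.33333/4π) = 0.32573501

Gaunt coefficient, +0.325735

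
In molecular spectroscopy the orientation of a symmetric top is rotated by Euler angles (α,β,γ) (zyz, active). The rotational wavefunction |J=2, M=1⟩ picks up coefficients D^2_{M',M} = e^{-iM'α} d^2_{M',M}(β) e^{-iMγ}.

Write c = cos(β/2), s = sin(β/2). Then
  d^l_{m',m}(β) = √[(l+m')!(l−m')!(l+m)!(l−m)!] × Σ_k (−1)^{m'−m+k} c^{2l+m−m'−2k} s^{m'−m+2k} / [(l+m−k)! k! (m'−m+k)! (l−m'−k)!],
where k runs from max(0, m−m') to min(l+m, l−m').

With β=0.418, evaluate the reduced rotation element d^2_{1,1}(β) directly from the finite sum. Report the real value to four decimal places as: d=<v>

d^2_{1,1}(β=0.4180) via the finite sum:
c=cos(0.418000/2)=0.978239, s=sin(0.418000/2)=0.207482; N=√[6·1·6·1]=6.000000
k: max(0,(1)−(1))=0 … min(2+(1),2−(1))=1
  k=0: (−1)^0·6.0000/(6)·0.9782^4·0.2075^0 = +0.915756
  k=1: (−1)^1·6.0000/(2)·0.9782^2·0.2075^2 = -0.123586
d^2_{1,1}(0.4180) = +0.915756 -0.123586 = +0.792169

d=0.7922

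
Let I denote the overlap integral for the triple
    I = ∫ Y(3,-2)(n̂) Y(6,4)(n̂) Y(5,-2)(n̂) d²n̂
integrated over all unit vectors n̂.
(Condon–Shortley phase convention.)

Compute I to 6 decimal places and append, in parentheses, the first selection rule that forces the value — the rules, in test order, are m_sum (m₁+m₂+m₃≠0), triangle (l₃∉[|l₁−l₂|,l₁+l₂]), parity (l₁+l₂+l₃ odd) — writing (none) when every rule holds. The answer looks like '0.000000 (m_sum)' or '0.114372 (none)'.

0.088266 (none)

Rules hold: Σm=0, L=14 even, 3≤5≤9.
N = 7·13·11 = 1001
Δ = 4!·2!·8!/15! = 1/675675
Racah Σ t=1..3: t=1:−1/8640 t=2:+1/2304 t=3:−1/8640 = 7/34560
⇒ 3j(3 6 5; 0 0 0)² = 7/429, sgn -1
Racah Σ t=3..4: t=3:−1/60480 t=4:+1/34560 = 1/80640
⇒ 3j(3 6 5; -2 4 -2)² = 6/1001, sgn -1
4πI² = N·(3j₀)²·(3jₘ)² = 14/143
I = +1·√(0.0979021/4π) = 0.08826552
No selection rule forces the value: the integral is nonzero (none).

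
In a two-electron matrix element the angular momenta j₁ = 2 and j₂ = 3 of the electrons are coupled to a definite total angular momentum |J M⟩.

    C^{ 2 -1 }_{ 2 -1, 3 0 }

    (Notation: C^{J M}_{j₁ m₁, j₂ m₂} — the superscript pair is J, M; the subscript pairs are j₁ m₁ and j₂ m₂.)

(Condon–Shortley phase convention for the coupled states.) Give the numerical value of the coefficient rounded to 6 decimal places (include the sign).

+0.534522  (= +√(2/7))

√[5·3!1!3!/8! · 1!3!3!3!1!3!] = √(81/14)
  +(−1)^2/∏(2,1,1,1,0,2)! = 1/4  (running 1/4)
  +(−1)^3/∏(3,0,0,0,1,3)! = -1/36  (running 2/9)
⟨..|..⟩ = √(81/14)·(2/9) = +0.534522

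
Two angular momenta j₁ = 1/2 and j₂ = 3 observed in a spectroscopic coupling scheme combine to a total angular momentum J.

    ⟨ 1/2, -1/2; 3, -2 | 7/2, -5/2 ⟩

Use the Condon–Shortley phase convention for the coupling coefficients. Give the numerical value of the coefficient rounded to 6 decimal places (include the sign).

+√(6/7) = +0.925820

√[8·0!1!6!/8! · 0!1!1!5!1!6!] = √(86400/7)
  +(−1)^0/∏(0,0,1,1,0,5)! = 1/120  (running 1/120)
⟨..|..⟩ = √(86400/7)·(1/120) = +0.925820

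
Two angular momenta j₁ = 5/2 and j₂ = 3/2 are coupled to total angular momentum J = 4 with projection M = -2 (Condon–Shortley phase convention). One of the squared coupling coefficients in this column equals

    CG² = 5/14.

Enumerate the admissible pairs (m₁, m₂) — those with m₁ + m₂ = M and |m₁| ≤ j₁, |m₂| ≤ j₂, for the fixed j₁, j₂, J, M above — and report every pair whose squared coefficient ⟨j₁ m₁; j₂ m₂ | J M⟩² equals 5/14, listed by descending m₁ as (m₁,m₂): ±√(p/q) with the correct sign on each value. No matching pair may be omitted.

(-1/2,-3/2): +√(5/14)

Admissible pairs with m₁+m₂ = M = -2: (-5/2,1/2), (-3/2,-1/2), (-1/2,-3/2)
  (m₁,m₂)=(-1/2,-3/2): CG² = 5/14, CG = +√(5/14)   ← matches the target
  (m₁,m₂)=(-3/2,-1/2): CG² = 15/28, CG = +√(15/28)
  (m₁,m₂)=(-5/2,1/2): CG² = 3/28, CG = +√(3/28)
Pairs with CG² = 5/14: (-1/2,-3/2): +√(5/14)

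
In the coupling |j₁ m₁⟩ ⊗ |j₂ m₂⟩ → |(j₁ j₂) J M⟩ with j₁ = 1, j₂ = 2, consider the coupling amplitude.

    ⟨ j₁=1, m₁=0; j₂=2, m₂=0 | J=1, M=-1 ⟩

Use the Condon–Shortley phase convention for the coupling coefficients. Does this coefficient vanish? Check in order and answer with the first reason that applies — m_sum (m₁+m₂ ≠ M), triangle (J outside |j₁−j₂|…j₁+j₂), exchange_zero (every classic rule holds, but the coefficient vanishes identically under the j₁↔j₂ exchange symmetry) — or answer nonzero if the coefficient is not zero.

m-sum: m₁+m₂ = 0+0 = 0, M = -1  ✗ ⇒ coefficient is 0

m_sum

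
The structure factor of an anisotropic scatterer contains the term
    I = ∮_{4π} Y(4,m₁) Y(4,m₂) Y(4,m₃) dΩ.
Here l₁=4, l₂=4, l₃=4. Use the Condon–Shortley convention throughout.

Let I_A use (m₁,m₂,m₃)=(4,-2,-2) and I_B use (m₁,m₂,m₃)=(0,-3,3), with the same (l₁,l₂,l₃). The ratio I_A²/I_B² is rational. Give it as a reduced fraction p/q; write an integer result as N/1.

Shared (l₁,l₂,l₃)=(4,4,4): N and (l;000)² cancel in I_A²/I_B².
A: Δ = 4!·4!·4!/13! = 1/450450; Racah Σ t=0..0: t=0:+1/2304 = 1/2304; ⇒ 3j(4 4 4; 4 -2 -2)² = 5/143, sgn +1
B: Δ = 4!·4!·4!/13! = 1/450450; Racah Σ t=0..1: t=0:+1/3456 t=1:−1/864 = -1/1152; ⇒ 3j(4 4 4; 0 -3 3)² = 7/286, sgn +1
I_A²/I_B² = (5/143)/(7/286) = 10/7

10/7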